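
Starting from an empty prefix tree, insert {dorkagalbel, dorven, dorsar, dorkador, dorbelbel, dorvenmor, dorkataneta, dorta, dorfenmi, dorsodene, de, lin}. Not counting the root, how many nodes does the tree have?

51

For each word, the new-node count is its length minus the longest prefix already in the trie:
  "dorkagalbel" → 11 new (d, o, r, k, a, g, a, l, b, e, l)
  "dorven" → prefix "dor" already present; 3 new (v, e, n)
  "dorsar" → prefix "dor" already present; 3 new (s, a, r)
  "dorkador" → prefix "dorka" already present; 3 new (d, o, r)
  "dorbelbel" → prefix "dor" already present; 6 new (b, e, l, b, e, l)
  "dorvenmor" → prefix "dorven" already present; 3 new (m, o, r)
  "dorkataneta" → prefix "dorka" already present; 6 new (t, a, n, e, t, a)
  "dorta" → prefix "dor" already present; 2 new (t, a)
  "dorfenmi" → prefix "dor" already present; 5 new (f, e, n, m, i)
  "dorsodene" → prefix "dors" already present; 5 new (o, d, e, n, e)
  "de" → prefix "d" already present; 1 new (e)
  "lin" → 3 new (l, i, n)
Total nodes = 11 + 3 + 3 + 3 + 6 + 3 + 6 + 2 + 5 + 5 + 1 + 3 = 51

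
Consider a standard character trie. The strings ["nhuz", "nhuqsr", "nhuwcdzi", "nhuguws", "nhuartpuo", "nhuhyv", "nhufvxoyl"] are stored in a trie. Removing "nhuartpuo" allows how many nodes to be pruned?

6

A node on "nhuartpuo"'s path can go only if nothing else ends at it or branches off below it.
The suffix "artpuo" (6 nodes) is used only by "nhuartpuo"; the node for "nhu" still has the child "z", so pruning stops there.
Nodes removed: 6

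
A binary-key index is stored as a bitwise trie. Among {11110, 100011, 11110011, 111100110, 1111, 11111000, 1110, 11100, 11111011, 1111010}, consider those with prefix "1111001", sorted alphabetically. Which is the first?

11110011

Words with prefix "1111001", in lexicographic order: "11110011", "111100110"
The 1st is 11110011.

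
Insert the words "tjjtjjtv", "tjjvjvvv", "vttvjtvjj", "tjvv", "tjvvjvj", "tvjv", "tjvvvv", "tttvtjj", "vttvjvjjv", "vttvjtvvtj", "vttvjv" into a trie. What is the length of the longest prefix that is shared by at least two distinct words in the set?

Look for the deepest trie node that still has at least two words in its subtree.
e.g. "vttvjtvjj" and "vttvjtvvtj" share the prefix "vttvjtv" of length 7; no pair shares a longer one.
Longest shared-prefix length: 7

7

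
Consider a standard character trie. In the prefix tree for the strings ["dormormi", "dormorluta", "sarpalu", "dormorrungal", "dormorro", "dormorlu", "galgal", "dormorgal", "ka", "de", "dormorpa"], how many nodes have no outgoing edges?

A leaf is a node with no children — equivalently, the end of a word that is not a proper prefix of any other stored word.
Those words: "de", "dormorgal", "dormorluta", "dormormi", "dormorpa", "dormorro", "dormorrungal", "galgal", "ka", "sarpalu"
Leaf count: 10

10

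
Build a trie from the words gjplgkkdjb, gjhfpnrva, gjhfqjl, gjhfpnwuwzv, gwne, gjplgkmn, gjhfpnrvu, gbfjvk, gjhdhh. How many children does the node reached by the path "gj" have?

Walk "gj" from the root, arriving at one node.
Characters that immediately follow "gj" among the stored strings: {h, p}.
That node has 2 child edges.

2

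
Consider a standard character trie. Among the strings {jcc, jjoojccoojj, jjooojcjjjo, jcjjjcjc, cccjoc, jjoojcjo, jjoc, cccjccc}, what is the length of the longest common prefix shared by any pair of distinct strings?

6

The deepest shared node is where two words last agree before diverging.
e.g. "jjoojccoojj" and "jjoojcjo" share the prefix "jjoojc" of length 6; no pair shares a longer one.
Longest shared-prefix length: 6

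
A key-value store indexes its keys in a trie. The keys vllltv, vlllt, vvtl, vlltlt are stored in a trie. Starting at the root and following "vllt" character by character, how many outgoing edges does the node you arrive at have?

Walk "vllt" from the root, arriving at one node.
Distinct next characters after "vllt": l.
That node has 1 child edge.

1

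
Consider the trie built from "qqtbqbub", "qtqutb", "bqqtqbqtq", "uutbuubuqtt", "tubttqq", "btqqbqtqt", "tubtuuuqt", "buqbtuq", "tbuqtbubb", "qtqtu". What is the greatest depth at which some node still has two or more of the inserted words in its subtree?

4

Look for the deepest trie node that still has at least two words in its subtree.
e.g. "tubttqq" and "tubtuuuqt" share the prefix "tubt" of length 4; no pair shares a longer one.
Longest shared-prefix length: 4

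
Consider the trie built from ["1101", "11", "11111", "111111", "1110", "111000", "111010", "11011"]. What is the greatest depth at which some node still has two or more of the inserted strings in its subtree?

5

Equivalently: take the maximum, over all pairs, of their longest common prefix length.
"11111" and "111111" agree on "11111" (5 characters) before diverging; nothing deeper is shared.
Longest shared-prefix length: 5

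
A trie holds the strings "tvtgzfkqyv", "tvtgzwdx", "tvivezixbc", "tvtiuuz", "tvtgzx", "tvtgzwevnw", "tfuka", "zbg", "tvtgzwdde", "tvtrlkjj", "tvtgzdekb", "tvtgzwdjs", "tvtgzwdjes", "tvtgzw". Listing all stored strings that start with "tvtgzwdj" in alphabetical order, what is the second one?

Filter for "tvtgzwdj…" and sort: "tvtgzwdjes", "tvtgzwdjs"
The 2nd is tvtgzwdjs.

tvtgzwdjs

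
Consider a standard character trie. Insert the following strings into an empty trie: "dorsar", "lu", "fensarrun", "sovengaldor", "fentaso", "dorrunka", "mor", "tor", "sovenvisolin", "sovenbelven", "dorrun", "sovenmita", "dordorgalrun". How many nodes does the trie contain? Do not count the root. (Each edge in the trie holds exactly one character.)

Count nodes per top-level branch (shared prefixes stored once):
  'd'-branch (dordorgalrun, dorrun, dorrunka, dorsar): 20 nodes
  'f'-branch (fensarrun, fentaso): 13 nodes
  'l'-branch (lu): 2 nodes
  'm'-branch (mor): 3 nodes
  's'-branch (sovenbelven, sovengaldor, sovenmita, sovenvisolin): 28 nodes
  't'-branch (tor): 3 nodes
Sum: 69

69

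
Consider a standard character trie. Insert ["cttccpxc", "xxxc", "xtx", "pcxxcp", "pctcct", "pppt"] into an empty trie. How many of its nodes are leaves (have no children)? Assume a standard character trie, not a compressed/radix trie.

6

A leaf is a node with no children — equivalently, the end of a word that is not a proper prefix of any other stored word.
Those words: "cttccpxc", "pctcct", "pcxxcp", "pppt", "xtx", "xxxc"
Leaf count: 6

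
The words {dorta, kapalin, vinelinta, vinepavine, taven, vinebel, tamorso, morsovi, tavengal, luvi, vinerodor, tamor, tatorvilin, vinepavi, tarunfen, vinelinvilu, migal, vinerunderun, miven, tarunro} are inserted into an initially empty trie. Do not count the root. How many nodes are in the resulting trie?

Insert word by word; a character creates a node only if that edge doesn't already exist:
  "dorta" → 5 new (d, o, r, t, a)
  "kapalin" → 7 new (k, a, p, a, l, i, n)
  "vinelinta" → 9 new (v, i, n, e, l, i, n, t, a)
  "vinepavine" → prefix "vine" already present; 6 new (p, a, v, i, n, e)
  "taven" → 5 new (t, a, v, e, n)
  "vinebel" → prefix "vine" already present; 3 new (b, e, l)
  "tamorso" → prefix "ta" already present; 5 new (m, o, r, s, o)
  "morsovi" → 7 new (m, o, r, s, o, v, i)
  "tavengal" → prefix "taven" already present; 3 new (g, a, l)
  "luvi" → 4 new (l, u, v, i)
  "vinerodor" → prefix "vine" already present; 5 new (r, o, d, o, r)
  "tamor" → prefix "tamor" already present; 0 new (none)
  "tatorvilin" → prefix "ta" already present; 8 new (t, o, r, v, i, l, i, n)
  "vinepavi" → prefix "vinepavi" already present; 0 new (none)
  "tarunfen" → prefix "ta" already present; 6 new (r, u, n, f, e, n)
  "vinelinvilu" → prefix "vinelin" already present; 4 new (v, i, l, u)
  "migal" → prefix "m" already present; 4 new (i, g, a, l)
  "vinerunderun" → prefix "viner" already present; 7 new (u, n, d, e, r, u, n)
  "miven" → prefix "mi" already present; 3 new (v, e, n)
  "tarunro" → prefix "tarun" already present; 2 new (r, o)
Total nodes = 5 + 7 + 9 + 6 + 5 + 3 + 5 + 7 + 3 + 4 + 5 + 0 + 8 + 0 + 6 + 4 + 4 + 7 + 3 + 2 = 93

93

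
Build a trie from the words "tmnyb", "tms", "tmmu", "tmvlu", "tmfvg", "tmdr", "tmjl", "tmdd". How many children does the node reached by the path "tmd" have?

Follow the path "tmd" to its node, then look at its outgoing edges.
Distinct next characters after "tmd": d, r.
That node has 2 child edges.

2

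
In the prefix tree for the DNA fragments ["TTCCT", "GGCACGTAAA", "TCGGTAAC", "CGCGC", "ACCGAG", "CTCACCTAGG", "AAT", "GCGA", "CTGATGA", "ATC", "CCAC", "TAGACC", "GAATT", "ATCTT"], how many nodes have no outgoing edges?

A leaf is a node with no children — equivalently, the end of a word that is not a proper prefix of any other stored word.
Those words: "AAT", "ACCGAG", "ATCTT", "CCAC", "CGCGC", "CTCACCTAGG", "CTGATGA", "GAATT", "GCGA", "GGCACGTAAA", "TAGACC", "TCGGTAAC", "TTCCT"
Leaf count: 13

13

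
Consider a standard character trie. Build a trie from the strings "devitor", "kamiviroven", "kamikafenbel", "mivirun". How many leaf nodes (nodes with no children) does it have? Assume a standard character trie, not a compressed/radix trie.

Leaves are exactly the stored words that no other stored word extends.
Those words: "devitor", "kamikafenbel", "kamiviroven", "mivirun"
Leaf count: 4

4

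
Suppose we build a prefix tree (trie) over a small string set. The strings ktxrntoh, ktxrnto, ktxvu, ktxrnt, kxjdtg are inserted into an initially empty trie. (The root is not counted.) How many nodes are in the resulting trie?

Insert word by word; a character creates a node only if that edge doesn't already exist:
  "ktxrntoh" → 8 new (k, t, x, r, n, t, o, h)
  "ktxrnto" → prefix "ktxrnto" already present; 0 new (none)
  "ktxvu" → prefix "ktx" already present; 2 new (v, u)
  "ktxrnt" → prefix "ktxrnt" already present; 0 new (none)
  "kxjdtg" → prefix "k" already present; 5 new (x, j, d, t, g)
Total nodes = 8 + 0 + 2 + 0 + 5 = 15

15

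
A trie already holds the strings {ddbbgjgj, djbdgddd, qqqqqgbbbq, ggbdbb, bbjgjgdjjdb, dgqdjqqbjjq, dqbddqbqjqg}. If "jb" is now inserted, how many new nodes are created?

Nothing in the trie begins with "j"; the whole of "jb" is new.
2 − 0 = 2 new nodes.

2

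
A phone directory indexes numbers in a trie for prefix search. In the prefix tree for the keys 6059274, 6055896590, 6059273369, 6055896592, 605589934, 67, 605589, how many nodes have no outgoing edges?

Leaves are exactly the stored words that no other stored word extends.
Those words: "6055896590", "6055896592", "605589934", "6059273369", "6059274", "67"
Leaf count: 6

6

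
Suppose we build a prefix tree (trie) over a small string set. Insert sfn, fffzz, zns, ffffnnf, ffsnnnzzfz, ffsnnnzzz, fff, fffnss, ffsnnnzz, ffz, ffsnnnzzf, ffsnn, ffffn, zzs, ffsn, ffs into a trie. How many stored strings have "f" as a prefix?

13

Walk to "f"; the words in its subtree are exactly those with that prefix.
Matches: "fff", "ffffn", "ffffnnf", "fffnss", "fffzz", "ffs", "ffsn", "ffsnn", "ffsnnnzz", "ffsnnnzzf", "ffsnnnzzfz", "ffsnnnzzz", "ffz"
Count: 13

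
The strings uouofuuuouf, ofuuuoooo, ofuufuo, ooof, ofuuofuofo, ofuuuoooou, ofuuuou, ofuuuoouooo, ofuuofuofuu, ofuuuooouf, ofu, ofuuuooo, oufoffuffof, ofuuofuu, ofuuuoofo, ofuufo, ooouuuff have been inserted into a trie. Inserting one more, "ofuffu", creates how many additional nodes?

"ofu" is already a path in the trie; the remaining "ffu" must be added.
New nodes needed: |"ofuffu"| − 3 = 6 − 3 = 3.

3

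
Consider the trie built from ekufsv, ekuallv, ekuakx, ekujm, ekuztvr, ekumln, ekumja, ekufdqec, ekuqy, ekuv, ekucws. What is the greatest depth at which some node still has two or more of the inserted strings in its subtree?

Look for the deepest trie node that still has at least two words in its subtree.
e.g. "ekuakx" and "ekuallv" share the prefix "ekua" of length 4; no pair shares a longer one.
Longest shared-prefix length: 4

4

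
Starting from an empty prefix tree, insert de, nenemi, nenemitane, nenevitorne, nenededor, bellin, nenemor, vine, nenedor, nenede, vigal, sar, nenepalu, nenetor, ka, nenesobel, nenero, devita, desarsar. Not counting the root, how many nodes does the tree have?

For each word, the new-node count is its length minus the longest prefix already in the trie:
  "de" → 2 new (d, e)
  "nenemi" → 6 new (n, e, n, e, m, i)
  "nenemitane" → prefix "nenemi" already present; 4 new (t, a, n, e)
  "nenevitorne" → prefix "nene" already present; 7 new (v, i, t, o, r, n, e)
  "nenededor" → prefix "nene" already present; 5 new (d, e, d, o, r)
  "bellin" → 6 new (b, e, l, l, i, n)
  "nenemor" → prefix "nenem" already present; 2 new (o, r)
  "vine" → 4 new (v, i, n, e)
  "nenedor" → prefix "nened" already present; 2 new (o, r)
  "nenede" → prefix "nenede" already present; 0 new (none)
  "vigal" → prefix "vi" already present; 3 new (g, a, l)
  "sar" → 3 new (s, a, r)
  "nenepalu" → prefix "nene" already present; 4 new (p, a, l, u)
  "nenetor" → prefix "nene" already present; 3 new (t, o, r)
  "ka" → 2 new (k, a)
  "nenesobel" → prefix "nene" already present; 5 new (s, o, b, e, l)
  "nenero" → prefix "nene" already present; 2 new (r, o)
  "devita" → prefix "de" already present; 4 new (v, i, t, a)
  "desarsar" → prefix "de" already present; 6 new (s, a, r, s, a, r)
Total nodes = 2 + 6 + 4 + 7 + 5 + 6 + 2 + 4 + 2 + 0 + 3 + 3 + 4 + 3 + 2 + 5 + 2 + 4 + 6 = 70

70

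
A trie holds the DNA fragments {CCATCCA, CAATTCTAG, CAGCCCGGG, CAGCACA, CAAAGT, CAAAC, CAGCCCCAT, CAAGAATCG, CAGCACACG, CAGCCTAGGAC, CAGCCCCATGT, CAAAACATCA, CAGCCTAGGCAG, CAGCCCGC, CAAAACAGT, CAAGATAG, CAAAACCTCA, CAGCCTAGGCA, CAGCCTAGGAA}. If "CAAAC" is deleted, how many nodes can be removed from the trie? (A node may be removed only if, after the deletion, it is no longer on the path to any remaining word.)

A node on "CAAAC"'s path can go only if nothing else ends at it or branches off below it.
The suffix "C" (1 node) is used only by "CAAAC"; the node for "CAAA" still has the child "G", so pruning stops there.
Nodes removed: 1

1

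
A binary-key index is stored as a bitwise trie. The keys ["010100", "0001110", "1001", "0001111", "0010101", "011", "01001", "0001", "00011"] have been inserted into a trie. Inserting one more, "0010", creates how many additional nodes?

"0010" is already a full path in the trie; only an end-marker is added.
No new nodes are needed: 0.

0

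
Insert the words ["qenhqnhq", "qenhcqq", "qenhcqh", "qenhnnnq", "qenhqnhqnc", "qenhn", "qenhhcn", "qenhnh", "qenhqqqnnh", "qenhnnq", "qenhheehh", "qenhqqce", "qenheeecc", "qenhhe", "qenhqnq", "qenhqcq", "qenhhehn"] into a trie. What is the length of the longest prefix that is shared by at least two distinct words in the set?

8

Look for the deepest trie node that still has at least two words in its subtree.
"qenhqnhq" and "qenhqnhqnc" agree on "qenhqnhq" (8 characters) before diverging; nothing deeper is shared.
Longest shared-prefix length: 8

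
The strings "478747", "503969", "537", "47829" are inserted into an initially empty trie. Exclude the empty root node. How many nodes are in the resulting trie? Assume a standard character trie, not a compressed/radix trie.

16

Count nodes per top-level branch (shared prefixes stored once):
  '4'-branch (47829, 478747): 8 nodes
  '5'-branch (503969, 537): 8 nodes
Sum: 16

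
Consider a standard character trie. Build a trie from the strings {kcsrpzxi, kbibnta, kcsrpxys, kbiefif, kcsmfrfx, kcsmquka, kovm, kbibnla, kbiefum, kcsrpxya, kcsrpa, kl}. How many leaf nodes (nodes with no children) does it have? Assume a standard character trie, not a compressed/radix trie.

12

A leaf is a node with no children — equivalently, the end of a word that is not a proper prefix of any other stored word.
Those words: "kbibnla", "kbibnta", "kbiefif", "kbiefum", "kcsmfrfx", "kcsmquka", "kcsrpa", "kcsrpxya", "kcsrpxys", "kcsrpzxi", "kl", "kovm"
Leaf count: 12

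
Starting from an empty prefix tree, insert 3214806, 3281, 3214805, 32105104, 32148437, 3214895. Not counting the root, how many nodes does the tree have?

20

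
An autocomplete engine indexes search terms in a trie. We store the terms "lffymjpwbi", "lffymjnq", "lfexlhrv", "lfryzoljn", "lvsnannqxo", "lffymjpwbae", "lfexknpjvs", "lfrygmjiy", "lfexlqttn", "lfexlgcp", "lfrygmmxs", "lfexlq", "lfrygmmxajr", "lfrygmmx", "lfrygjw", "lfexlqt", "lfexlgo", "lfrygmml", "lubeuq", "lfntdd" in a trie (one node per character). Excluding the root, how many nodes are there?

73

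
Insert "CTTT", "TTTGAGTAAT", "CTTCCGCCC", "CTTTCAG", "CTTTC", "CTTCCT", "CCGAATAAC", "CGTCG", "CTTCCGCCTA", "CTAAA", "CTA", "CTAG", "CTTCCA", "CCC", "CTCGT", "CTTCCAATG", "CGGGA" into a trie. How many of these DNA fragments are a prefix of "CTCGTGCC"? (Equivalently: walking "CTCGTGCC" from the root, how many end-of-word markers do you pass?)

1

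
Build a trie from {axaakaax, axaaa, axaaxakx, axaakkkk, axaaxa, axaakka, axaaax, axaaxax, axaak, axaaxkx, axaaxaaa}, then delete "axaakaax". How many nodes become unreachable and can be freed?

Walk "axaakaax" from the leaf back toward the root, removing each node that no remaining word uses.
The suffix "aax" (3 nodes) is used only by "axaakaax"; the node for "axaak" still has the child "k", so pruning stops there.
Nodes removed: 3

3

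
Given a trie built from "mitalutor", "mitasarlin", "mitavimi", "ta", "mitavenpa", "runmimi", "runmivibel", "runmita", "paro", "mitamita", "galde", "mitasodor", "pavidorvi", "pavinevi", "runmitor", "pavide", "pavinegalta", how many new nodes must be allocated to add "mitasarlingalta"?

5

Walking "mitasarlingalta" from the root, the first 10 characters ("mitasarlin") follow existing edges; "g" is the first miss.
New nodes needed: |"mitasarlingalta"| − 10 = 15 − 10 = 5.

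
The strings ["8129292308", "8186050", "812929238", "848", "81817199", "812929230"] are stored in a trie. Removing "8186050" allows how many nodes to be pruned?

A node on "8186050"'s path can go only if nothing else ends at it or branches off below it.
The suffix "6050" (4 nodes) is used only by "8186050"; the node for "818" still has the child "1", so pruning stops there.
Nodes removed: 4

4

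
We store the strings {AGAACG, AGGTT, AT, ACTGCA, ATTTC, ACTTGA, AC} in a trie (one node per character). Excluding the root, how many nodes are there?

Count nodes per top-level branch (shared prefixes stored once):
  'A'-branch (AC, ACTGCA, ACTTGA, AGAACG, AGGTT, AT, ATTTC): 21 nodes
Sum: 21

21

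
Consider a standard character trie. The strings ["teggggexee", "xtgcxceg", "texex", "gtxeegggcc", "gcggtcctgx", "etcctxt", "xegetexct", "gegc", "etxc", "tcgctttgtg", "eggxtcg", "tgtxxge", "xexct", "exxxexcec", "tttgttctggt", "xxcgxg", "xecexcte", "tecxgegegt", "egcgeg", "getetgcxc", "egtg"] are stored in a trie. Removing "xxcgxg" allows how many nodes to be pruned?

Walk "xxcgxg" from the leaf back toward the root, removing each node that no remaining word uses.
The suffix "xcgxg" (5 nodes) is used only by "xxcgxg"; the node for "x" still has the child "t", so pruning stops there.
Nodes removed: 5

5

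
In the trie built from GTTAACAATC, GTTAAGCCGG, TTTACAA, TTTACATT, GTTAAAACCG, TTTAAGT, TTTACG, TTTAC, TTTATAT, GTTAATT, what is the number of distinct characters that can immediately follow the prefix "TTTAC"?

2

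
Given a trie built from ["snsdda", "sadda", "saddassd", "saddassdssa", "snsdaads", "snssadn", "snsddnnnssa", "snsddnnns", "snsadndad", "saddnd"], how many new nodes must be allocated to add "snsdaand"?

"snsdaa" is already a path in the trie; the remaining "nd" must be added.
So 8 − 6 = 2 new nodes.

2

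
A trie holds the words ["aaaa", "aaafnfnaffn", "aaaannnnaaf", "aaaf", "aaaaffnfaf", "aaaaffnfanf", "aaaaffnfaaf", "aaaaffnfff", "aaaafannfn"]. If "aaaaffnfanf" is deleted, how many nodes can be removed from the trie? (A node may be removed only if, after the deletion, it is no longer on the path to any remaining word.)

2

A node on "aaaaffnfanf"'s path can go only if nothing else ends at it or branches off below it.
The suffix "nf" (2 nodes) is used only by "aaaaffnfanf"; the node for "aaaaffnfa" still has the child "f", so pruning stops there.
Nodes removed: 2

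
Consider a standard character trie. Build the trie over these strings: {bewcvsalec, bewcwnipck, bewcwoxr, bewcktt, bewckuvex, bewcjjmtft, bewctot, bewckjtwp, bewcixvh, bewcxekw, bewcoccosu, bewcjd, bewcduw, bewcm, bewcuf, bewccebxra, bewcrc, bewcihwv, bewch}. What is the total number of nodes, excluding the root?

Insert word by word; a character creates a node only if that edge doesn't already exist:
  "bewcvsalec" → 10 new (b, e, w, c, v, s, a, l, e, c)
  "bewcwnipck" → prefix "bewc" already present; 6 new (w, n, i, p, c, k)
  "bewcwoxr" → prefix "bewcw" already present; 3 new (o, x, r)
  "bewcktt" → prefix "bewc" already present; 3 new (k, t, t)
  "bewckuvex" → prefix "bewck" already present; 4 new (u, v, e, x)
  "bewcjjmtft" → prefix "bewc" already present; 6 new (j, j, m, t, f, t)
  "bewctot" → prefix "bewc" already present; 3 new (t, o, t)
  "bewckjtwp" → prefix "bewck" already present; 4 new (j, t, w, p)
  "bewcixvh" → prefix "bewc" already present; 4 new (i, x, v, h)
  "bewcxekw" → prefix "bewc" already present; 4 new (x, e, k, w)
  "bewcoccosu" → prefix "bewc" already present; 6 new (o, c, c, o, s, u)
  "bewcjd" → prefix "bewcj" already present; 1 new (d)
  "bewcduw" → prefix "bewc" already present; 3 new (d, u, w)
  "bewcm" → prefix "bewc" already present; 1 new (m)
  "bewcuf" → prefix "bewc" already present; 2 new (u, f)
  "bewccebxra" → prefix "bewc" already present; 6 new (c, e, b, x, r, a)
  "bewcrc" → prefix "bewc" already present; 2 new (r, c)
  "bewcihwv" → prefix "bewci" already present; 3 new (h, w, v)
  "bewch" → prefix "bewc" already present; 1 new (h)
Total nodes = 10 + 6 + 3 + 3 + 4 + 6 + 3 + 4 + 4 + 4 + 6 + 1 + 3 + 1 + 2 + 6 + 2 + 3 + 1 = 72

72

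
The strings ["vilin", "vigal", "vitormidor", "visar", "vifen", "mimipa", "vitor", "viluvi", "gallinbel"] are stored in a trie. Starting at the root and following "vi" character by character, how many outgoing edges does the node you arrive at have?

5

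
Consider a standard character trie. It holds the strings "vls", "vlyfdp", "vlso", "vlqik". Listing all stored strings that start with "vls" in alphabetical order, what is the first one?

DFS of the "vls" subtree visits, in order: "vls", "vlso"
Position 1: vls

vls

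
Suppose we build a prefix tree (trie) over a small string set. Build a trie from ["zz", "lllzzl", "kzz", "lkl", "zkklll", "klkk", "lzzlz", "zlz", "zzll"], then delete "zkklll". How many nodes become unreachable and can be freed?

5

After clearing the end-marker at "zkklll", prune upward until reaching a node still needed by another word.
The suffix "kklll" (5 nodes) is used only by "zkklll"; the node for "z" still has the child "z", so pruning stops there.
Nodes removed: 5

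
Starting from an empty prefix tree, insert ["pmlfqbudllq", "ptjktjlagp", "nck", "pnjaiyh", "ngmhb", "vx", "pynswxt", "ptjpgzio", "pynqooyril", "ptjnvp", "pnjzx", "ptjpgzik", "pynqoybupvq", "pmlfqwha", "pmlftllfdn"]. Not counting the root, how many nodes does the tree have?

74

Trace insertions, counting only characters that open a new branch:
  "pmlfqbudllq" → 11 new (p, m, l, f, q, b, u, d, l, l, q)
  "ptjktjlagp" → prefix "p" already present; 9 new (t, j, k, t, j, l, a, g, p)
  "nck" → 3 new (n, c, k)
  "pnjaiyh" → prefix "p" already present; 6 new (n, j, a, i, y, h)
  "ngmhb" → prefix "n" already present; 4 new (g, m, h, b)
  "vx" → 2 new (v, x)
  "pynswxt" → prefix "p" already present; 6 new (y, n, s, w, x, t)
  "ptjpgzio" → prefix "ptj" already present; 5 new (p, g, z, i, o)
  "pynqooyril" → prefix "pyn" already present; 7 new (q, o, o, y, r, i, l)
  "ptjnvp" → prefix "ptj" already present; 3 new (n, v, p)
  "pnjzx" → prefix "pnj" already present; 2 new (z, x)
  "ptjpgzik" → prefix "ptjpgzi" already present; 1 new (k)
  "pynqoybupvq" → prefix "pynqo" already present; 6 new (y, b, u, p, v, q)
  "pmlfqwha" → prefix "pmlfq" already present; 3 new (w, h, a)
  "pmlftllfdn" → prefix "pmlf" already present; 6 new (t, l, l, f, d, n)
Total nodes = 11 + 9 + 3 + 6 + 4 + 2 + 6 + 5 + 7 + 3 + 2 + 1 + 6 + 3 + 6 = 74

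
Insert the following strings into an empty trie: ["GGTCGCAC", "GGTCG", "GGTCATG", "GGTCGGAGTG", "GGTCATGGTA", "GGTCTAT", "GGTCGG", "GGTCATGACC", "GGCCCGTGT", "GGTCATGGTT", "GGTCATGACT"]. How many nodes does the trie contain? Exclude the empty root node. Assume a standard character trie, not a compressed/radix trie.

34

Trie structure (* marks end of a word):
(root)
└─ G
   └─ G
      ├─ C
      │  └─ C
      │     └─ C
      │        └─ G
      │           └─ T
      │              └─ G
      │                 └─ T *
      └─ T
         └─ C
            ├─ A
            │  └─ T
            │     └─ G *
            │        ├─ A
            │        │  └─ C
            │        │     ├─ C *
            │        │     └─ T *
            │        └─ G
            │           └─ T
            │              ├─ A *
            │              └─ T *
            ├─ G *
            │  ├─ C
            │  │  └─ A
            │  │     └─ C *
            │  └─ G *
            │     └─ A
            │        └─ G
            │           └─ T
            │              └─ G *
            └─ T
               └─ A
                  └─ T *
Counting every labelled node above: 34.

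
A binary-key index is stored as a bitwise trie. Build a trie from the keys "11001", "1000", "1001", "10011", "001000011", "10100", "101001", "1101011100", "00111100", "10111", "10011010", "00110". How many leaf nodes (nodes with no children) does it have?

9

Leaves are exactly the stored words that no other stored word extends.
Those words: "001000011", "00110", "00111100", "1000", "10011010", "101001", "10111", "11001", "1101011100"
Leaf count: 9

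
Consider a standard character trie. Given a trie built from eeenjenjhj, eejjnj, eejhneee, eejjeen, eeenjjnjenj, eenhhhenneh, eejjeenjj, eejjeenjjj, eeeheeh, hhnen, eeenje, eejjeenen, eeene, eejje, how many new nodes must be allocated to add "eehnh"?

3

Walking "eehnh" from the root, the first 2 characters ("ee") follow existing edges; "h" is the first miss.
New nodes needed: |"eehnh"| − 2 = 5 − 2 = 3.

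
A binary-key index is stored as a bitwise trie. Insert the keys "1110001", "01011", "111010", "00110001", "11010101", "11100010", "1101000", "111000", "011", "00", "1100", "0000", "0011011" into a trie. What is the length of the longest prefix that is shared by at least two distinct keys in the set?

7

Look for the deepest trie node that still has at least two words in its subtree.
"1110001" and "11100010" agree on "1110001" (7 characters) before diverging; nothing deeper is shared.
Longest shared-prefix length: 7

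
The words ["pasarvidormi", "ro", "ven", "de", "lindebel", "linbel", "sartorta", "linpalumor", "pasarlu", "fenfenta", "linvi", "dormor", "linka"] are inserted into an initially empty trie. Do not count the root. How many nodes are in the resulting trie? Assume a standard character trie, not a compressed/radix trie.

For each word, the new-node count is its length minus the longest prefix already in the trie:
  "pasarvidormi" → 12 new (p, a, s, a, r, v, i, d, o, r, m, i)
  "ro" → 2 new (r, o)
  "ven" → 3 new (v, e, n)
  "de" → 2 new (d, e)
  "lindebel" → 8 new (l, i, n, d, e, b, e, l)
  "linbel" → prefix "lin" already present; 3 new (b, e, l)
  "sartorta" → 8 new (s, a, r, t, o, r, t, a)
  "linpalumor" → prefix "lin" already present; 7 new (p, a, l, u, m, o, r)
  "pasarlu" → prefix "pasar" already present; 2 new (l, u)
  "fenfenta" → 8 new (f, e, n, f, e, n, t, a)
  "linvi" → prefix "lin" already present; 2 new (v, i)
  "dormor" → prefix "d" already present; 5 new (o, r, m, o, r)
  "linka" → prefix "lin" already present; 2 new (k, a)
Total nodes = 12 + 2 + 3 + 2 + 8 + 3 + 8 + 7 + 2 + 8 + 2 + 5 + 2 = 64

64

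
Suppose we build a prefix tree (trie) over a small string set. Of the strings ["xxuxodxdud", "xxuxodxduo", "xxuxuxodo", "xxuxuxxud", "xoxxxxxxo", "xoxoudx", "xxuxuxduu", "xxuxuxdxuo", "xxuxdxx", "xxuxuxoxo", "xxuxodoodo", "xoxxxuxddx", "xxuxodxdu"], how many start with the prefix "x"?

13

Traverse to the node for "x", then collect every word in that subtree.
Words under "x": xoxoudx, xoxxxuxddx, xoxxxxxxo, xxuxdxx, xxuxodoodo, xxuxodxdu, xxuxodxdud, xxuxodxduo, xxuxuxduu, xxuxuxdxuo, xxuxuxodo, xxuxuxoxo, xxuxuxxud
Count: 13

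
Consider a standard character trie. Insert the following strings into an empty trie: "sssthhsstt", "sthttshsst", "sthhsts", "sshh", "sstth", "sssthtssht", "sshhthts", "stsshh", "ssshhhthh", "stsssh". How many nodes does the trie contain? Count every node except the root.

49

Insert word by word; a character creates a node only if that edge doesn't already exist:
  "sssthhsstt" → 10 new (s, s, s, t, h, h, s, s, t, t)
  "sthttshsst" → prefix "s" already present; 9 new (t, h, t, t, s, h, s, s, t)
  "sthhsts" → prefix "sth" already present; 4 new (h, s, t, s)
  "sshh" → prefix "ss" already present; 2 new (h, h)
  "sstth" → prefix "ss" already present; 3 new (t, t, h)
  "sssthtssht" → prefix "sssth" already present; 5 new (t, s, s, h, t)
  "sshhthts" → prefix "sshh" already present; 4 new (t, h, t, s)
  "stsshh" → prefix "st" already present; 4 new (s, s, h, h)
  "ssshhhthh" → prefix "sss" already present; 6 new (h, h, h, t, h, h)
  "stsssh" → prefix "stss" already present; 2 new (s, h)
Total nodes = 10 + 9 + 4 + 2 + 3 + 5 + 4 + 4 + 6 + 2 = 49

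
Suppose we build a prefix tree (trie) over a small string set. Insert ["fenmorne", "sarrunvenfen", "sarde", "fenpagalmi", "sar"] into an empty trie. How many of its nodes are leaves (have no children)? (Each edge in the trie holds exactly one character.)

4

A leaf is a node with no children — equivalently, the end of a word that is not a proper prefix of any other stored word.
Those words: "fenmorne", "fenpagalmi", "sarde", "sarrunvenfen"
Leaf count: 4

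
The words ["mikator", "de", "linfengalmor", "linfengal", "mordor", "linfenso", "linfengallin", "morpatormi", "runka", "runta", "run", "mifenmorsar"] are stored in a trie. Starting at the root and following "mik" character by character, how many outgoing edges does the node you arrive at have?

Walk "mik" from the root, arriving at one node.
Distinct next characters after "mik": a.
That node has 1 child edge.

1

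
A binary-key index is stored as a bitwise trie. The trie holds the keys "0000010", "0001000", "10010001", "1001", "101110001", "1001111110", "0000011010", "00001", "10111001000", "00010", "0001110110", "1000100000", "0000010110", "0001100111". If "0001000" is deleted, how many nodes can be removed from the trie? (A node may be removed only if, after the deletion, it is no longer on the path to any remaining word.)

Walk "0001000" from the leaf back toward the root, removing each node that no remaining word uses.
The suffix "00" (2 nodes) is used only by "0001000"; "00010" is itself a stored word, so pruning stops there.
Nodes removed: 2

2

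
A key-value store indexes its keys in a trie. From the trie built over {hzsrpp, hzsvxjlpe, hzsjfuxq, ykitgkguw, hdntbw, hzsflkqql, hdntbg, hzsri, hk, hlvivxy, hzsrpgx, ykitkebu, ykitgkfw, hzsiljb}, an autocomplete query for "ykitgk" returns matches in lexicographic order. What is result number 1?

Words with prefix "ykitgk", in lexicographic order: "ykitgkfw", "ykitgkguw"
The 1st is ykitgkfw.

ykitgkfw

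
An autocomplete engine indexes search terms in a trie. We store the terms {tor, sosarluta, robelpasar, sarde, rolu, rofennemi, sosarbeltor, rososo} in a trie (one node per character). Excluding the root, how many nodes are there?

45

For each word, the new-node count is its length minus the longest prefix already in the trie:
  "tor" → 3 new (t, o, r)
  "sosarluta" → 9 new (s, o, s, a, r, l, u, t, a)
  "robelpasar" → 10 new (r, o, b, e, l, p, a, s, a, r)
  "sarde" → prefix "s" already present; 4 new (a, r, d, e)
  "rolu" → prefix "ro" already present; 2 new (l, u)
  "rofennemi" → prefix "ro" already present; 7 new (f, e, n, n, e, m, i)
  "sosarbeltor" → prefix "sosar" already present; 6 new (b, e, l, t, o, r)
  "rososo" → prefix "ro" already present; 4 new (s, o, s, o)
Total nodes = 3 + 9 + 10 + 4 + 2 + 7 + 6 + 4 = 45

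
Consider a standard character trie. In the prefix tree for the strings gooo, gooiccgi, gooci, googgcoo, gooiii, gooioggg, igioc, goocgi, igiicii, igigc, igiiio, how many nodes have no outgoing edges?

A leaf is a node with no children — equivalently, the end of a word that is not a proper prefix of any other stored word.
Those words: "goocgi", "gooci", "googgcoo", "gooiccgi", "gooiii", "gooioggg", "gooo", "igigc", "igiicii", "igiiio", "igioc"
Leaf count: 11

11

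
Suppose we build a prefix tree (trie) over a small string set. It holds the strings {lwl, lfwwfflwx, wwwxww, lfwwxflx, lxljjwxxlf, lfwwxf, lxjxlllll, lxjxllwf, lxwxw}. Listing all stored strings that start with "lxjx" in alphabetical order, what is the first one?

Words with prefix "lxjx", in lexicographic order: "lxjxlllll", "lxjxllwf"
Position 1: lxjxlllll

lxjxlllll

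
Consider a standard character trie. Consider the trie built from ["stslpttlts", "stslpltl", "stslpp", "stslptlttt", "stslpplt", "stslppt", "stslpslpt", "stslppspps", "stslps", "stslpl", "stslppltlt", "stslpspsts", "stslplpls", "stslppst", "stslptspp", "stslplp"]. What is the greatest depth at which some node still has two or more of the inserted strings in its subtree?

Equivalently: take the maximum, over all pairs, of their longest common prefix length.
e.g. "stslpplt" and "stslppltlt" share the prefix "stslpplt" of length 8; no pair shares a longer one.
Longest shared-prefix length: 8

8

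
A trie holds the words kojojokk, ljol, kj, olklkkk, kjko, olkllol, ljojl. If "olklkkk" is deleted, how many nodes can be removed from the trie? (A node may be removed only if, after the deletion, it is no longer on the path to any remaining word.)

Walk "olklkkk" from the leaf back toward the root, removing each node that no remaining word uses.
The suffix "kkk" (3 nodes) is used only by "olklkkk"; the node for "olkl" still has the child "l", so pruning stops there.
Nodes removed: 3

3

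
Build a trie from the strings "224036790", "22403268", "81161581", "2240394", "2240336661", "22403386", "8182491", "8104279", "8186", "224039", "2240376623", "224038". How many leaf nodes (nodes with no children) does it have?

Leaves are exactly the stored words that no other stored word extends.
Those words: "22403268", "2240336661", "22403386", "224036790", "2240376623", "224038", "2240394", "8104279", "81161581", "8182491", "8186"
Leaf count: 11

11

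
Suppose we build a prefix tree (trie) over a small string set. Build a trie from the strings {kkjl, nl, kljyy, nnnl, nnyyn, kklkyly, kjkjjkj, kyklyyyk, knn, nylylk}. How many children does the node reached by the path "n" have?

Walk "n" from the root, arriving at one node.
Characters that immediately follow "n" among the stored strings: {l, n, y}.
That node has 3 child edges.

3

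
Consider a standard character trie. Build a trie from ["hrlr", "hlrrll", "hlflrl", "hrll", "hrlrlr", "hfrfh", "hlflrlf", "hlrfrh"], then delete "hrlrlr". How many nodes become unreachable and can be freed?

A node on "hrlrlr"'s path can go only if nothing else ends at it or branches off below it.
The suffix "lr" (2 nodes) is used only by "hrlrlr"; "hrlr" is itself a stored word, so pruning stops there.
Nodes removed: 2

2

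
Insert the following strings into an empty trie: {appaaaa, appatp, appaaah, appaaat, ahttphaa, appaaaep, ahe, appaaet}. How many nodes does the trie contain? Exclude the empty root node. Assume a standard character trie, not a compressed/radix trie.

Count nodes per top-level branch (shared prefixes stored once):
  'a'-branch (ahe, ahttphaa, appaaaa, appaaaep, appaaah, appaaat, appaaet, appatp): 23 nodes
Sum: 23

23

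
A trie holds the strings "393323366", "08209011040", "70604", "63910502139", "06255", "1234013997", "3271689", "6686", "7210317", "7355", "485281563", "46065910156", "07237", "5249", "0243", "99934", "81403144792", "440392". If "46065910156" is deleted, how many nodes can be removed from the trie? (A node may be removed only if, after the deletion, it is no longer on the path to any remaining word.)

Walk "46065910156" from the leaf back toward the root, removing each node that no remaining word uses.
The suffix "6065910156" (10 nodes) is used only by "46065910156"; the node for "4" still has the child "8", so pruning stops there.
Nodes removed: 10

10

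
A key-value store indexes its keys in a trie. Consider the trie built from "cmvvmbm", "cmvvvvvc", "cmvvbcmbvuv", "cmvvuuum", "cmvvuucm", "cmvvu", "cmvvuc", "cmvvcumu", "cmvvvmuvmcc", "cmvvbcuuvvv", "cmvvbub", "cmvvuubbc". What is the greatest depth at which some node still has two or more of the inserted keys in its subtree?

The deepest shared node is where two words last agree before diverging.
"cmvvbcmbvuv" and "cmvvbcuuvvv" agree on "cmvvbc" (6 characters) before diverging; nothing deeper is shared.
Longest shared-prefix length: 6

6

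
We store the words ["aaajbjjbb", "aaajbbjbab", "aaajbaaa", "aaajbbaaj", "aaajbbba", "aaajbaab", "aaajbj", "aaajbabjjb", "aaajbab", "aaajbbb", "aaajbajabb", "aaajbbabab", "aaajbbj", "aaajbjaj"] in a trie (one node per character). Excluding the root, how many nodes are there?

Insert word by word; a character creates a node only if that edge doesn't already exist:
  "aaajbjjbb" → 9 new (a, a, a, j, b, j, j, b, b)
  "aaajbbjbab" → prefix "aaajb" already present; 5 new (b, j, b, a, b)
  "aaajbaaa" → prefix "aaajb" already present; 3 new (a, a, a)
  "aaajbbaaj" → prefix "aaajbb" already present; 3 new (a, a, j)
  "aaajbbba" → prefix "aaajbb" already present; 2 new (b, a)
  "aaajbaab" → prefix "aaajbaa" already present; 1 new (b)
  "aaajbj" → prefix "aaajbj" already present; 0 new (none)
  "aaajbabjjb" → prefix "aaajba" already present; 4 new (b, j, j, b)
  "aaajbab" → prefix "aaajbab" already present; 0 new (none)
  "aaajbbb" → prefix "aaajbbb" already present; 0 new (none)
  "aaajbajabb" → prefix "aaajba" already present; 4 new (j, a, b, b)
  "aaajbbabab" → prefix "aaajbba" already present; 3 new (b, a, b)
  "aaajbbj" → prefix "aaajbbj" already present; 0 new (none)
  "aaajbjaj" → prefix "aaajbj" already present; 2 new (a, j)
Total nodes = 9 + 5 + 3 + 3 + 2 + 1 + 0 + 4 + 0 + 0 + 4 + 3 + 0 + 2 = 36

36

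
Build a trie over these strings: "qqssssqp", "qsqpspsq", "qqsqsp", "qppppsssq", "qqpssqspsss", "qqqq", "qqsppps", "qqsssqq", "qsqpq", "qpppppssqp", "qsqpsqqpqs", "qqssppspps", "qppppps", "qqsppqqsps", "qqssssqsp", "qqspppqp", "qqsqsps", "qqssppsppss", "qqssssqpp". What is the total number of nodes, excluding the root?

72

Insert word by word; a character creates a node only if that edge doesn't already exist:
  "qqssssqp" → 8 new (q, q, s, s, s, s, q, p)
  "qsqpspsq" → prefix "q" already present; 7 new (s, q, p, s, p, s, q)
  "qqsqsp" → prefix "qqs" already present; 3 new (q, s, p)
  "qppppsssq" → prefix "q" already present; 8 new (p, p, p, p, s, s, s, q)
  "qqpssqspsss" → prefix "qq" already present; 9 new (p, s, s, q, s, p, s, s, s)
  "qqqq" → prefix "qq" already present; 2 new (q, q)
  "qqsppps" → prefix "qqs" already present; 4 new (p, p, p, s)
  "qqsssqq" → prefix "qqsss" already present; 2 new (q, q)
  "qsqpq" → prefix "qsqp" already present; 1 new (q)
  "qpppppssqp" → prefix "qpppp" already present; 5 new (p, s, s, q, p)
  "qsqpsqqpqs" → prefix "qsqps" already present; 5 new (q, q, p, q, s)
  "qqssppspps" → prefix "qqss" already present; 6 new (p, p, s, p, p, s)
  "qppppps" → prefix "qppppps" already present; 0 new (none)
  "qqsppqqsps" → prefix "qqspp" already present; 5 new (q, q, s, p, s)
  "qqssssqsp" → prefix "qqssssq" already present; 2 new (s, p)
  "qqspppqp" → prefix "qqsppp" already present; 2 new (q, p)
  "qqsqsps" → prefix "qqsqsp" already present; 1 new (s)
  "qqssppsppss" → prefix "qqssppspps" already present; 1 new (s)
  "qqssssqpp" → prefix "qqssssqp" already present; 1 new (p)
Total nodes = 8 + 7 + 3 + 8 + 9 + 2 + 4 + 2 + 1 + 5 + 5 + 6 + 0 + 5 + 2 + 2 + 1 + 1 + 1 = 72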